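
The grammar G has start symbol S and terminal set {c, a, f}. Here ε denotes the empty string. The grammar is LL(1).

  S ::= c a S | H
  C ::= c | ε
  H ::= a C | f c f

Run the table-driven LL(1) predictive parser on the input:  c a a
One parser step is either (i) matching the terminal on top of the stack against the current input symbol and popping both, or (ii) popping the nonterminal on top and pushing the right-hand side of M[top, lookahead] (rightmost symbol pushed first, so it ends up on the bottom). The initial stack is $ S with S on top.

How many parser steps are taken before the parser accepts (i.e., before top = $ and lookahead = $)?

7

     Stack    Input    Action
  1  $ S      c a a $  expand S ::= c a S
  2  $ S a c  c a a $  match c
  3  $ S a    a a $    match a
  4  $ S      a $      expand S ::= H
  5  $ H      a $      expand H ::= a C
  6  $ C a    a $      match a
  7  $ C      $        expand C ::= ε
Accept reached after 7 steps.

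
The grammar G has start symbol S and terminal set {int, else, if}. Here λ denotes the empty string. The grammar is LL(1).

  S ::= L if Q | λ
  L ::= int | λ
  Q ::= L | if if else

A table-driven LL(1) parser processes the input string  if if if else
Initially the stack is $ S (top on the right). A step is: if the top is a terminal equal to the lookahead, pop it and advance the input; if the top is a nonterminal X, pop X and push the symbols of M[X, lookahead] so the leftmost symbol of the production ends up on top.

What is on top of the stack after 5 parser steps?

step 1: stack=$ S  input=if if if else $  — expand S ::= L if Q
step 2: stack=$ Q if L  input=if if if else $  — expand L ::= λ
step 3: stack=$ Q if  input=if if if else $  — match if
step 4: stack=$ Q  input=if if else $  — expand Q ::= if if else
step 5: stack=$ else if if  input=if if else $  — match if
Stack after step 5: $ else if (top = if).

if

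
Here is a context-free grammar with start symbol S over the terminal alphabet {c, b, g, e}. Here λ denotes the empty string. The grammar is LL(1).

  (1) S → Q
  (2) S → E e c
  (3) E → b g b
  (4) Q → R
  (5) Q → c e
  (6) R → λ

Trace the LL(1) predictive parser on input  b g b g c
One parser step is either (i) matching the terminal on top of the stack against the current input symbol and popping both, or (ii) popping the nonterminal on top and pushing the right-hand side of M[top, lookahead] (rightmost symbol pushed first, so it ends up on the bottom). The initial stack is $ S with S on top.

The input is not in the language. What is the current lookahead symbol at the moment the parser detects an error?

     Stack        Input        Action
  1  $ S          b g b g c $  expand S → E e c
  2  $ c e E      b g b g c $  expand E → b g b
  3  $ c e b g b  b g b g c $  match b
  4  $ c e b g    g b g c $    match g
  5  $ c e b      b g c $      match b
  6  $ c e        g c $        error: top is terminal e but lookahead is g

g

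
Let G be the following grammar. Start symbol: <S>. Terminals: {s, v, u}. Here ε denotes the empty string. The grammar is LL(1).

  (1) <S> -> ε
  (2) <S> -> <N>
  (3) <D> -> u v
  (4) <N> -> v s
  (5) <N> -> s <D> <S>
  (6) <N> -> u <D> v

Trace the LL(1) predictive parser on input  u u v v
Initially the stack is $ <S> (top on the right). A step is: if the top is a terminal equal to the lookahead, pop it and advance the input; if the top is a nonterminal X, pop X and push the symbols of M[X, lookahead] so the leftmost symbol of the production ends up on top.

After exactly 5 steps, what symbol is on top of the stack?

v

step 1: stack=$ <S>  input=u u v v $  — expand <S> -> <N>
step 2: stack=$ <N>  input=u u v v $  — expand <N> -> u <D> v
step 3: stack=$ v <D> u  input=u u v v $  — match u
step 4: stack=$ v <D>  input=u v v $  — expand <D> -> u v
step 5: stack=$ v v u  input=u v v $  — match u
Stack after step 5: $ v v (top = v).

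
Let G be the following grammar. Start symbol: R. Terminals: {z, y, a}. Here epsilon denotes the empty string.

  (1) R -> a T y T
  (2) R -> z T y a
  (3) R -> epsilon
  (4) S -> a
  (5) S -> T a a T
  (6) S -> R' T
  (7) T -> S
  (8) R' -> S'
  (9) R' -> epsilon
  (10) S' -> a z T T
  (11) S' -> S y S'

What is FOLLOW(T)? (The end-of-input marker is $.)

{$, a, y}

FIRST(R) = {epsilon, a, z}
FIRST(S) = {a}  (via T a a T, R' T)
FIRST(T) = {a}  (via S)
FIRST(S') = {a}  (via S y S')
FIRST(R') = {epsilon, a}  (via S')
FOLLOW(R) includes $ since R is the start symbol.
FOLLOW(R): R appears on no right-hand side. Thus FOLLOW(R) = {$}.
FOLLOW(R'): in S->R' T, R' is followed by T with FIRST {a}. Thus FOLLOW(R') = {a}.
FOLLOW(S'): in R'->S', the suffix after S' is empty, so FOLLOW(S') ⊇ FOLLOW(R') = {a}; in S'->S y S', the suffix after S' is empty (adds nothing new). Thus FOLLOW(S') = {a}.
FOLLOW(S): in T->S, the suffix after S is empty, so FOLLOW(S) ⊇ FOLLOW(T) = {$, a, y}; in S'->S y S', S is followed by y S' with FIRST {y}. Thus FOLLOW(S) = {$, a, y}.
FOLLOW(T): in R->a T y T (occurrence 1), T is followed by y T with FIRST {y}; in R->a T y T (occurrence 2), the suffix after T is empty, so FOLLOW(T) ⊇ FOLLOW(R) = {$}; in R->z T y a, T is followed by y a with FIRST {y}; in S->T a a T (occurrence 1), T is followed by a a T with FIRST {a}; in S->T a a T (occurrence 2), the suffix after T is empty, so FOLLOW(T) ⊇ FOLLOW(S) = {$, a, y}; in S->R' T, the suffix after T is empty, so FOLLOW(T) ⊇ FOLLOW(S) = {$, a, y}; in S'->a z T T (occurrence 1), T is followed by T with FIRST {a}; in S'->a z T T (occurrence 2), the suffix after T is empty, so FOLLOW(T) ⊇ FOLLOW(S') = {a}. Thus FOLLOW(T) = {$, a, y}.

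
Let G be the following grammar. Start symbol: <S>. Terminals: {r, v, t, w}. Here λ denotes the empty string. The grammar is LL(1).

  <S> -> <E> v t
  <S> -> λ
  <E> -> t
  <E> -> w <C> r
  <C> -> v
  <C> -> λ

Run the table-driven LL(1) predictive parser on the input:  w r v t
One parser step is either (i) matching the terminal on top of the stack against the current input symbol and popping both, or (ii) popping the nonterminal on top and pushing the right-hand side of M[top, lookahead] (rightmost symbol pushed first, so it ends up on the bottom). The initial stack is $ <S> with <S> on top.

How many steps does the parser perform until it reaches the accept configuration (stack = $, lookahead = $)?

     Stack          Input      Action
  1  $ <S>          w r v t $  expand <S> -> <E> v t
  2  $ t v <E>      w r v t $  expand <E> -> w <C> r
  3  $ t v r <C> w  w r v t $  match w
  4  $ t v r <C>    r v t $    expand <C> -> λ
  5  $ t v r        r v t $    match r
  6  $ t v          v t $      match v
  7  $ t            t $        match t
Accept reached after 7 steps.

7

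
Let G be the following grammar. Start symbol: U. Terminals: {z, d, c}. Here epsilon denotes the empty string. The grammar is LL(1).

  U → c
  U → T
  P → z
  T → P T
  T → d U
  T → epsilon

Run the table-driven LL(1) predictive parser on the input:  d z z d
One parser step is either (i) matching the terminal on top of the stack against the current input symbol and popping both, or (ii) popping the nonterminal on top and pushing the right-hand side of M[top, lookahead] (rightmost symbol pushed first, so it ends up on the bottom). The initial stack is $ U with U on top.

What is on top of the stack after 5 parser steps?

P

     Stack  Input      Action
  1  $ U    d z z d $  expand U → T
  2  $ T    d z z d $  expand T → d U
  3  $ U d  d z z d $  match d
  4  $ U    z z d $    expand U → T
  5  $ T    z z d $    expand T → P T
Stack after step 5: $ T P (top = P).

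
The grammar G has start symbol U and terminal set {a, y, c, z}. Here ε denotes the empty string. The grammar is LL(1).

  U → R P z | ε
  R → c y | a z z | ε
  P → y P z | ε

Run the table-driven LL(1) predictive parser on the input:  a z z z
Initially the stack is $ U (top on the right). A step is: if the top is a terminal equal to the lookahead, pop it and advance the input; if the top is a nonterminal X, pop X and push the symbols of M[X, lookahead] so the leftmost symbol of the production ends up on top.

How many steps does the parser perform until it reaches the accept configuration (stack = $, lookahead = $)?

7

step 1: stack=$ U  input=a z z z $  — expand U → R P z
step 2: stack=$ z P R  input=a z z z $  — expand R → a z z
step 3: stack=$ z P z z a  input=a z z z $  — match a
step 4: stack=$ z P z z  input=z z z $  — match z
step 5: stack=$ z P z  input=z z $  — match z
step 6: stack=$ z P  input=z $  — expand P → ε
step 7: stack=$ z  input=z $  — match z
Accept reached after 7 steps.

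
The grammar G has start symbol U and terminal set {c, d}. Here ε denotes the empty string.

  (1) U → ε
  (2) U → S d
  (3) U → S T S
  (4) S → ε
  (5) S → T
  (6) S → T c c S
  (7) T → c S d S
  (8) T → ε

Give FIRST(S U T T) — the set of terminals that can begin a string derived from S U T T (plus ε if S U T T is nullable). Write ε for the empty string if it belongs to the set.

FIRST(T) = {ε, c}
FIRST(S) = {ε, c}  (via T, T c c S)
FIRST(U) = {ε, c, d}  (via S d, S T S)
FIRST(S U T T): take FIRST of each symbol in turn, carrying on past any symbol whose FIRST contains ε; result {ε, c, d}.

{ε, c, d}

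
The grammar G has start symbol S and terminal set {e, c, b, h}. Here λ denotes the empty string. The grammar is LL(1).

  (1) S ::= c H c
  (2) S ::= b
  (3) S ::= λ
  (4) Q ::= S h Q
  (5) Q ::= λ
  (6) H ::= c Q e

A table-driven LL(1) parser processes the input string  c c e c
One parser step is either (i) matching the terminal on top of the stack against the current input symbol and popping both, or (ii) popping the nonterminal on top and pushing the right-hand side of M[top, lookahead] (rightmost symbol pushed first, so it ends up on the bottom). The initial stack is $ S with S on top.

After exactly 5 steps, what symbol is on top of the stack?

     Stack      Input      Action
  1  $ S        c c e c $  expand S ::= c H c
  2  $ c H c    c c e c $  match c
  3  $ c H      c e c $    expand H ::= c Q e
  4  $ c e Q c  c e c $    match c
  5  $ c e Q    e c $      expand Q ::= λ
Stack after step 5: $ c e (top = e).

e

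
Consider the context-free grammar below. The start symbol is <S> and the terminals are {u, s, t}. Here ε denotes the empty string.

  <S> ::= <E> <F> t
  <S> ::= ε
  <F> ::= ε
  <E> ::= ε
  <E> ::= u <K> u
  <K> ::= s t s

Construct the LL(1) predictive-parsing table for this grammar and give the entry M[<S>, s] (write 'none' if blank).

none

FIRST(<F>) = {ε}
FIRST(<E>) = {ε, u}
FIRST(<K>) = {s}
FIRST(<S>) = {ε, t, u}  (via <E> <F> t)
FOLLOW(<S>) includes $ since <S> is the start symbol.
FOLLOW(<S>): <S> appears on no right-hand side. Thus FOLLOW(<S>) = {$}.
For <S> ::= <E> <F> t: FIRST(<E> <F> t) = {t, u}, so it goes in M[<S>, t] for t ∈ {t, u}.
For <S> ::= ε: FIRST(ε) = {ε}, so it goes in M[<S>, t] for t ∈ {}; since ε ∈ FIRST, also for every t ∈ FOLLOW(<S>) = {$}.
None of these place a production in M[<S>, s].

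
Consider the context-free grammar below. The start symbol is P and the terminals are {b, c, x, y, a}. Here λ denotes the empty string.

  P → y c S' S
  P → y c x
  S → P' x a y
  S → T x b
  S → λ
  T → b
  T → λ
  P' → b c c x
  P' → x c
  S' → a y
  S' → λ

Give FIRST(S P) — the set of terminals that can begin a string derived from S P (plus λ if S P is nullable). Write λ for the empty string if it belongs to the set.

{b, x, y}

FIRST(P): from P→y c S' S we get {y}; from P→y c x we get {y}. So FIRST(P) = {y}.
FIRST(T): from T→b we get {b}; from T→λ we get {λ}. So FIRST(T) = {λ, b}.
FIRST(P'): from P'→b c c x we get {b}; from P'→x c we get {x}. So FIRST(P') = {b, x}.
FIRST(S'): from S'→a y we get {a}; from S'→λ we get {λ}. So FIRST(S') = {λ, a}.
FIRST(S): from S→P' x a y we get {b, x}; from S→T x b we get {b, x}; from S→λ we get {λ}. So FIRST(S) = {λ, b, x}.
FIRST(S P): take FIRST of each symbol in turn, carrying on past any symbol whose FIRST contains λ; result {b, x, y}.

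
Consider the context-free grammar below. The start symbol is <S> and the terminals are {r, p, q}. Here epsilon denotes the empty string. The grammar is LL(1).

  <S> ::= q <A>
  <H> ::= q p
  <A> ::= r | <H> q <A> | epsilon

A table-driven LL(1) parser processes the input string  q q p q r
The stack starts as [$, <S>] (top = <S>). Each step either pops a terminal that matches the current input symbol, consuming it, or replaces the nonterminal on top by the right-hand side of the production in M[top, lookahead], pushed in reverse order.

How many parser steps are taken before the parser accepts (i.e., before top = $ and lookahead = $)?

9

step 1: stack=$ <S>  input=q q p q r $  — expand <S> ::= q <A>
step 2: stack=$ <A> q  input=q q p q r $  — match q
step 3: stack=$ <A>  input=q p q r $  — expand <A> ::= <H> q <A>
step 4: stack=$ <A> q <H>  input=q p q r $  — expand <H> ::= q p
step 5: stack=$ <A> q p q  input=q p q r $  — match q
step 6: stack=$ <A> q p  input=p q r $  — match p
step 7: stack=$ <A> q  input=q r $  — match q
step 8: stack=$ <A>  input=r $  — expand <A> ::= r
step 9: stack=$ r  input=r $  — match r
Accept reached after 9 steps.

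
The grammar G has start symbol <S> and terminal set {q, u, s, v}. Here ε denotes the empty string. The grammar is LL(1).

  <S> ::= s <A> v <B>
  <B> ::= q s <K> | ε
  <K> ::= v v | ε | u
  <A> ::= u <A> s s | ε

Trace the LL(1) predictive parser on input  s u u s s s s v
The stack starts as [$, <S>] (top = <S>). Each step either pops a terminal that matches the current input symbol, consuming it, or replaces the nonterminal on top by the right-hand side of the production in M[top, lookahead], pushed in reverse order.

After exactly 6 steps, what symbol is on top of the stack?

     Stack                  Input              Action
  1  $ <S>                  s u u s s s s v $  expand <S> ::= s <A> v <B>
  2  $ <B> v <A> s          s u u s s s s v $  match s
  3  $ <B> v <A>            u u s s s s v $    expand <A> ::= u <A> s s
  4  $ <B> v s s <A> u      u u s s s s v $    match u
  5  $ <B> v s s <A>        u s s s s v $      expand <A> ::= u <A> s s
  6  $ <B> v s s s s <A> u  u s s s s v $      match u
Stack after step 6: $ <B> v s s s s <A> (top = <A>).

<A>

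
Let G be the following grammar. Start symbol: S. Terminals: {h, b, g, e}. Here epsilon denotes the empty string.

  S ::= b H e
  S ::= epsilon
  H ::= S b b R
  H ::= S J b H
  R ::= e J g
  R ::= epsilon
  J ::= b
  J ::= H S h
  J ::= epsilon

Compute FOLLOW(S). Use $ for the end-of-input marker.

{$, b, h}

FIRST(S): from S::=b H e we get {b}; from S::=epsilon we get {epsilon}. So FIRST(S) = {epsilon, b}.
FIRST(R): from R::=e J g we get {e}; from R::=epsilon we get {epsilon}. So FIRST(R) = {epsilon, e}.
FIRST(H): from H::=S b b R we get {b}; from H::=S J b H we get {b}. So FIRST(H) = {b}.
FIRST(J): from J::=b we get {b}; from J::=H S h we get {b}; from J::=epsilon we get {epsilon}. So FIRST(J) = {epsilon, b}.
FOLLOW(S) includes $ since S is the start symbol.
FOLLOW(S): in H::=S b b R, S is followed by b b R with FIRST {b}; in H::=S J b H, S is followed by J b H with FIRST {b}; in J::=H S h, S is followed by h with FIRST {h}. Thus FOLLOW(S) = {$, b, h}.
FOLLOW(H): in S::=b H e, H is followed by e with FIRST {e}; in H::=S J b H, the suffix after H is empty (adds nothing new); in J::=H S h, H is followed by S h with FIRST {b, h}. Thus FOLLOW(H) = {b, e, h}.
FOLLOW(R): in H::=S b b R, the suffix after R is empty, so FOLLOW(R) ⊇ FOLLOW(H) = {b, e, h}. Thus FOLLOW(R) = {b, e, h}.
FOLLOW(J): in H::=S J b H, J is followed by b H with FIRST {b}; in R::=e J g, J is followed by g with FIRST {g}. Thus FOLLOW(J) = {b, g}.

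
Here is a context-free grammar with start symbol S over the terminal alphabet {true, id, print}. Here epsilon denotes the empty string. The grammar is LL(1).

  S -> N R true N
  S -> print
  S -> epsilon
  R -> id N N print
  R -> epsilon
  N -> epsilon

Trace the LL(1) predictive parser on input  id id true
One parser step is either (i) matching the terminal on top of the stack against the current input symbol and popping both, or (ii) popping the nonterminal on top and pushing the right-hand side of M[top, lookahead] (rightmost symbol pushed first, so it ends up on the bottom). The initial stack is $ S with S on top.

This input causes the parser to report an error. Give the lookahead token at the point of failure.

     Stack                  Input         Action
  1  $ S                    id id true $  expand S -> N R true N
  2  $ N true R N           id id true $  expand N -> epsilon
  3  $ N true R             id id true $  expand R -> id N N print
  4  $ N true print N N id  id id true $  match id
  5  $ N true print N N     id true $     expand N -> epsilon
  6  $ N true print N       id true $     expand N -> epsilon
  7  $ N true print         id true $     error: top is terminal print but lookahead is id

id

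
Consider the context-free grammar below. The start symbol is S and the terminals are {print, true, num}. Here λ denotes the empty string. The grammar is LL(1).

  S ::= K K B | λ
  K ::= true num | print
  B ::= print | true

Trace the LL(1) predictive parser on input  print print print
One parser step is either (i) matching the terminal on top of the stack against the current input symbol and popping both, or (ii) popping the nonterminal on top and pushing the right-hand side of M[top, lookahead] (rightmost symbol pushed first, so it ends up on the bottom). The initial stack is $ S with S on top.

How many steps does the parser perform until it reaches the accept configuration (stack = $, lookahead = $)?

7

step 1: stack=$ S  input=print print print $  — expand S ::= K K B
step 2: stack=$ B K K  input=print print print $  — expand K ::= print
step 3: stack=$ B K print  input=print print print $  — match print
step 4: stack=$ B K  input=print print $  — expand K ::= print
step 5: stack=$ B print  input=print print $  — match print
step 6: stack=$ B  input=print $  — expand B ::= print
step 7: stack=$ print  input=print $  — match print
Accept reached after 7 steps.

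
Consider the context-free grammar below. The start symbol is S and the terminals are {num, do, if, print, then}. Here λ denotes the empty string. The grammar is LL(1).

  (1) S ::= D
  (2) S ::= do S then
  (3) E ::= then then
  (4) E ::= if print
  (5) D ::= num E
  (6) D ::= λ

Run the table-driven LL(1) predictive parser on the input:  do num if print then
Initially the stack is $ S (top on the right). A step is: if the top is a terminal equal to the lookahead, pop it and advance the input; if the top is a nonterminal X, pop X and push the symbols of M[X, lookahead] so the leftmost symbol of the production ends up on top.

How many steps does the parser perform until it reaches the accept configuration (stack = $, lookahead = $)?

9

     Stack            Input                   Action
  1  $ S              do num if print then $  expand S ::= do S then
  2  $ then S do      do num if print then $  match do
  3  $ then S         num if print then $     expand S ::= D
  4  $ then D         num if print then $     expand D ::= num E
  5  $ then E num     num if print then $     match num
  6  $ then E         if print then $         expand E ::= if print
  7  $ then print if  if print then $         match if
  8  $ then print     print then $            match print
  9  $ then           then $                  match then
Accept reached after 9 steps.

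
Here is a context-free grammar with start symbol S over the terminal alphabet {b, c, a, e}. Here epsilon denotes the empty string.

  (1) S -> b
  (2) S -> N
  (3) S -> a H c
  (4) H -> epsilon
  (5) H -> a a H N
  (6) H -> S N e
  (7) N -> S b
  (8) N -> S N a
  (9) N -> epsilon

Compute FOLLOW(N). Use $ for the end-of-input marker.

{$, a, b, c, e}

FIRST(S): from S->b we get {b}; from S->N we get {epsilon, a, b}; from S->a H c we get {a}. So FIRST(S) = {epsilon, a, b}.
FIRST(N): from N->S b we get {a, b}; from N->S N a we get {a, b}; from N->epsilon we get {epsilon}. So FIRST(N) = {epsilon, a, b}.
FIRST(H): from H->epsilon we get {epsilon}; from H->a a H N we get {a}; from H->S N e we get {a, b, e}. So FIRST(H) = {epsilon, a, b, e}.
FOLLOW(S) includes $ since S is the start symbol.
FOLLOW(S): in H->S N e, S is followed by N e with FIRST {a, b, e}; in N->S b, S is followed by b with FIRST {b}; in N->S N a, S is followed by N a with FIRST {a, b}. Thus FOLLOW(S) = {$, a, b, e}.
FOLLOW(H): in S->a H c, H is followed by c with FIRST {c}; in H->a a H N, H is followed by N with FIRST {epsilon, a, b}; in H->a a H N, the suffix after H is nullable (adds nothing new). Thus FOLLOW(H) = {a, b, c}.
FOLLOW(N): in S->N, the suffix after N is empty, so FOLLOW(N) ⊇ FOLLOW(S) = {$, a, b, e}; in H->a a H N, the suffix after N is empty, so FOLLOW(N) ⊇ FOLLOW(H) = {a, b, c}; in H->S N e, N is followed by e with FIRST {e}; in N->S N a, N is followed by a with FIRST {a}. Thus FOLLOW(N) = {$, a, b, c, e}.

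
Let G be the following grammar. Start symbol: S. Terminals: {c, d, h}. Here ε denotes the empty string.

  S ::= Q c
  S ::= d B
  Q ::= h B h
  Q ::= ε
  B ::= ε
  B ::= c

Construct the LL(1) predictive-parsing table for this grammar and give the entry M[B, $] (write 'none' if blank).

B ::= ε

FIRST(Q) = {ε, h}
FIRST(B) = {ε, c}
FIRST(S) = {c, d, h}  (via Q c)
FOLLOW(S) includes $ since S is the start symbol.
FOLLOW(S): S appears on no right-hand side. Thus FOLLOW(S) = {$}.
FOLLOW(B): in S::=d B, the suffix after B is empty, so FOLLOW(B) ⊇ FOLLOW(S) = {$}; in Q::=h B h, B is followed by h with FIRST {h}. Thus FOLLOW(B) = {$, h}.
For B ::= ε: FIRST(ε) = {ε}, so it goes in M[B, t] for t ∈ {}; since ε ∈ FIRST, also for every t ∈ FOLLOW(B) = {$, h}.
For B ::= c: FIRST(c) = {c}, so it goes in M[B, t] for t ∈ {c}.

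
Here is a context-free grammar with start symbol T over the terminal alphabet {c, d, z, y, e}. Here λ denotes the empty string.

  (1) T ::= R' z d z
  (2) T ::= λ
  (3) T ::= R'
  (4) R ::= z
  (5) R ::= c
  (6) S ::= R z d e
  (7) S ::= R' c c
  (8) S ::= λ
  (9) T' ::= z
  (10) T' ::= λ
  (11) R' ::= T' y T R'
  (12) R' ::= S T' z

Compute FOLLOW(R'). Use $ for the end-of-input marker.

{$, c, y, z}

FIRST(R): from R::=z we get {z}; from R::=c we get {c}. So FIRST(R) = {c, z}.
FIRST(T'): from T'::=z we get {z}; from T'::=λ we get {λ}. So FIRST(T') = {λ, z}.
FIRST(T): from T::=R' z d z we get {c, y, z}; from T::=λ we get {λ}; from T::=R' we get {c, y, z}. So FIRST(T) = {λ, c, y, z}.
FIRST(S): from S::=R z d e we get {c, z}; from S::=R' c c we get {c, y, z}; from S::=λ we get {λ}. So FIRST(S) = {λ, c, y, z}.
FIRST(R'): from R'::=T' y T R' we get {y, z}; from R'::=S T' z we get {c, y, z}. So FIRST(R') = {c, y, z}.
FOLLOW(T) includes $ since T is the start symbol.
FOLLOW(T): in R'::=T' y T R', T is followed by R' with FIRST {c, y, z}. Thus FOLLOW(T) = {$, c, y, z}.
FOLLOW(R): in S::=R z d e, R is followed by z d e with FIRST {z}. Thus FOLLOW(R) = {z}.
FOLLOW(S): in R'::=S T' z, S is followed by T' z with FIRST {z}. Thus FOLLOW(S) = {z}.
FOLLOW(T'): in R'::=T' y T R', T' is followed by y T R' with FIRST {y}; in R'::=S T' z, T' is followed by z with FIRST {z}. Thus FOLLOW(T') = {y, z}.
FOLLOW(R'): in T::=R' z d z, R' is followed by z d z with FIRST {z}; in T::=R', the suffix after R' is empty, so FOLLOW(R') ⊇ FOLLOW(T) = {$, c, y, z}; in S::=R' c c, R' is followed by c c with FIRST {c}; in R'::=T' y T R', the suffix after R' is empty (adds nothing new). Thus FOLLOW(R') = {$, c, y, z}.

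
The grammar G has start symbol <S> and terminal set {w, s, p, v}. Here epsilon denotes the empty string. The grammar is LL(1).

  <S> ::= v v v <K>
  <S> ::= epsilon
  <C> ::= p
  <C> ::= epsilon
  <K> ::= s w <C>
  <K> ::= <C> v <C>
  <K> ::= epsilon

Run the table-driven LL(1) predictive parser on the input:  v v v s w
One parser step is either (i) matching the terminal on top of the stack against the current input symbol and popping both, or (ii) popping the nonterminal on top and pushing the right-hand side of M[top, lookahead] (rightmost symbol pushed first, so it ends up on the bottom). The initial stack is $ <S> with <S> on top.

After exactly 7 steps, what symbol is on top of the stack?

step 1: stack=$ <S>  input=v v v s w $  — expand <S> ::= v v v <K>
step 2: stack=$ <K> v v v  input=v v v s w $  — match v
step 3: stack=$ <K> v v  input=v v s w $  — match v
step 4: stack=$ <K> v  input=v s w $  — match v
step 5: stack=$ <K>  input=s w $  — expand <K> ::= s w <C>
step 6: stack=$ <C> w s  input=s w $  — match s
step 7: stack=$ <C> w  input=w $  — match w
Stack after step 7: $ <C> (top = <C>).

<C>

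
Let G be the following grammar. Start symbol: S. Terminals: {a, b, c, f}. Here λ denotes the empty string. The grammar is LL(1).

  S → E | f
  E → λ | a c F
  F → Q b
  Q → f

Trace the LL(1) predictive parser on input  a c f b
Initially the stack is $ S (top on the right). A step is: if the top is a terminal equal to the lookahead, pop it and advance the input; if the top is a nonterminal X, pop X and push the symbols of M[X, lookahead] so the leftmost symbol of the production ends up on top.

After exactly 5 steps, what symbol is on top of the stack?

Q

     Stack    Input      Action
  1  $ S      a c f b $  expand S → E
  2  $ E      a c f b $  expand E → a c F
  3  $ F c a  a c f b $  match a
  4  $ F c    c f b $    match c
  5  $ F      f b $      expand F → Q b
Stack after step 5: $ b Q (top = Q).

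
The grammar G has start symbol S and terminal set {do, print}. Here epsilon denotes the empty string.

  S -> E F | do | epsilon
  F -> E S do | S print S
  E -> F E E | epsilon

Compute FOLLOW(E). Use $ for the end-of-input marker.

{do, print}

FIRST(S) = {epsilon, do, print}  (via E F)
FIRST(F) = {do, print}  (via E S do, S print S)
FIRST(E) = {epsilon, do, print}  (via F E E)
FOLLOW(S) includes $ since S is the start symbol.
FOLLOW(E): in S->E F, E is followed by F with FIRST {do, print}; in F->E S do, E is followed by S do with FIRST {do, print}; in E->F E E (occurrence 1), E is followed by E with FIRST {epsilon, do, print}; in E->F E E (occurrence 1), the suffix after E is nullable (adds nothing new); in E->F E E (occurrence 2), the suffix after E is empty (adds nothing new). Thus FOLLOW(E) = {do, print}.
FOLLOW(S): in F->E S do, S is followed by do with FIRST {do}; in F->S print S (occurrence 1), S is followed by print S with FIRST {print}; in F->S print S (occurrence 2), the suffix after S is empty, so FOLLOW(S) ⊇ FOLLOW(F) = {$, do, print}. Thus FOLLOW(S) = {$, do, print}.
FOLLOW(F): in S->E F, the suffix after F is empty, so FOLLOW(F) ⊇ FOLLOW(S) = {$, do, print}; in E->F E E, F is followed by E E with FIRST {epsilon, do, print}; in E->F E E, the suffix after F is nullable, so FOLLOW(F) ⊇ FOLLOW(E) = {do, print}. Thus FOLLOW(F) = {$, do, print}.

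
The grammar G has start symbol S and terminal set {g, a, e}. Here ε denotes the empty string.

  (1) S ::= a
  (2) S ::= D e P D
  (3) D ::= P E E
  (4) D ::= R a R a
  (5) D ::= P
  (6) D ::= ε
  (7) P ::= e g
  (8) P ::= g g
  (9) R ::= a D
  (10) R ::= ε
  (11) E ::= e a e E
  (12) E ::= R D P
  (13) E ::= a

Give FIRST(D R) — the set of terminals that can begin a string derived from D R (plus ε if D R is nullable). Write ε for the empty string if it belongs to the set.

{ε, a, e, g}

FIRST(P): from P::=e g we get {e}; from P::=g g we get {g}. So FIRST(P) = {e, g}.
FIRST(R): from R::=a D we get {a}; from R::=ε we get {ε}. So FIRST(R) = {ε, a}.
FIRST(D): from D::=P E E we get {e, g}; from D::=R a R a we get {a}; from D::=P we get {e, g}; from D::=ε we get {ε}. So FIRST(D) = {ε, a, e, g}.
FIRST(S): from S::=a we get {a}; from S::=D e P D we get {a, e, g}. So FIRST(S) = {a, e, g}.
FIRST(E): from E::=e a e E we get {e}; from E::=R D P we get {a, e, g}; from E::=a we get {a}. So FIRST(E) = {a, e, g}.
FIRST(D R): take FIRST of each symbol in turn, carrying on past any symbol whose FIRST contains ε; result {ε, a, e, g}.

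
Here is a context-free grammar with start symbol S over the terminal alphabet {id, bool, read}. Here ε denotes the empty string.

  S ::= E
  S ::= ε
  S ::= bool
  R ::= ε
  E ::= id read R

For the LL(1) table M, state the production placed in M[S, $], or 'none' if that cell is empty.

S ::= ε

FIRST(R) = {ε}
FIRST(E) = {id}
FIRST(S) = {ε, bool, id}  (via E)
FOLLOW(S) includes $ since S is the start symbol.
FOLLOW(S): S appears on no right-hand side. Thus FOLLOW(S) = {$}.
For S ::= E: FIRST(E) = {id}, so it goes in M[S, t] for t ∈ {id}.
For S ::= ε: FIRST(ε) = {ε}, so it goes in M[S, t] for t ∈ {}; since ε ∈ FIRST, also for every t ∈ FOLLOW(S) = {$}.
For S ::= bool: FIRST(bool) = {bool}, so it goes in M[S, t] for t ∈ {bool}.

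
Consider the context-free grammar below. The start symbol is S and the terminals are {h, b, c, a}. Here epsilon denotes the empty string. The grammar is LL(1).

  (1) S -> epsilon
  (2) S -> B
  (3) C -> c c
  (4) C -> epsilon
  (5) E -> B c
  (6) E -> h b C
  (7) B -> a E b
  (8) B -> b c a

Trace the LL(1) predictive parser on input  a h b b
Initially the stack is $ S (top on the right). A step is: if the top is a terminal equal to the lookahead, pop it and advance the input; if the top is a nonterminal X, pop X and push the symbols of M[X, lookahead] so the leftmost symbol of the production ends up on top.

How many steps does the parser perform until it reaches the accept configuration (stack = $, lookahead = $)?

8

step 1: stack=$ S  input=a h b b $  — expand S -> B
step 2: stack=$ B  input=a h b b $  — expand B -> a E b
step 3: stack=$ b E a  input=a h b b $  — match a
step 4: stack=$ b E  input=h b b $  — expand E -> h b C
step 5: stack=$ b C b h  input=h b b $  — match h
step 6: stack=$ b C b  input=b b $  — match b
step 7: stack=$ b C  input=b $  — expand C -> epsilon
step 8: stack=$ b  input=b $  — match b
Accept reached after 8 steps.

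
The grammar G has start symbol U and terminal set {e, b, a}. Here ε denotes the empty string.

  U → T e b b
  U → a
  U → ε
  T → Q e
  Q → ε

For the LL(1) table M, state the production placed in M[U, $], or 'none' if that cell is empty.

FIRST(Q) = {ε}
FIRST(T) = {e}  (via Q e)
FIRST(U) = {ε, a, e}  (via T e b b)
FOLLOW(U) includes $ since U is the start symbol.
FOLLOW(U): U appears on no right-hand side. Thus FOLLOW(U) = {$}.
For U → T e b b: FIRST(T e b b) = {e}, so it goes in M[U, t] for t ∈ {e}.
For U → a: FIRST(a) = {a}, so it goes in M[U, t] for t ∈ {a}.
For U → ε: FIRST(ε) = {ε}, so it goes in M[U, t] for t ∈ {}; since ε ∈ FIRST, also for every t ∈ FOLLOW(U) = {$}.

U → ε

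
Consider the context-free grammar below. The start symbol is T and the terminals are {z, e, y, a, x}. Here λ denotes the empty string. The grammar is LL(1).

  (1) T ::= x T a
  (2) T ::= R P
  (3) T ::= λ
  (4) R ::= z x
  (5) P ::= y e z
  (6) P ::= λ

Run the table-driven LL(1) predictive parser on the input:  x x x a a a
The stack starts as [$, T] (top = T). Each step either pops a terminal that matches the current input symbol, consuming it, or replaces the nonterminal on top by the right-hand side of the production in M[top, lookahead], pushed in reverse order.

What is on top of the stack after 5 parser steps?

     Stack      Input          Action
  1  $ T        x x x a a a $  expand T ::= x T a
  2  $ a T x    x x x a a a $  match x
  3  $ a T      x x a a a $    expand T ::= x T a
  4  $ a a T x  x x a a a $    match x
  5  $ a a T    x a a a $      expand T ::= x T a
Stack after step 5: $ a a a T x (top = x).

x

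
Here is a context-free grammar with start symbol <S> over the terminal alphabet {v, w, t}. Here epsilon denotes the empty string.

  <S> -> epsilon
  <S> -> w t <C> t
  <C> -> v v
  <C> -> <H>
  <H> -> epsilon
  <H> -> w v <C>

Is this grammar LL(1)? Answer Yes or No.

FIRST(<S>) = {epsilon, w}
FIRST(<C>) = {epsilon, v, w}
FIRST(<H>) = {epsilon, w}
FOLLOW(<S>) = {$}
FOLLOW(<C>) = {t}
FOLLOW(<H>) = {t}
Each cell of M receives at most one production.

Yes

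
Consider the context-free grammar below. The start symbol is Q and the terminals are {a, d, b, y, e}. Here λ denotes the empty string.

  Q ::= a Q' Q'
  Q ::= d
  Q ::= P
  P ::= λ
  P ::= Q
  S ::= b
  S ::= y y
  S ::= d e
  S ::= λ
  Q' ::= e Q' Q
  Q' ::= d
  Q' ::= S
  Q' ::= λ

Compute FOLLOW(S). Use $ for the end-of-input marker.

{$, a, b, d, e, y}

FIRST(S): from S::=b we get {b}; from S::=y y we get {y}; from S::=d e we get {d}; from S::=λ we get {λ}. So FIRST(S) = {λ, b, d, y}.
FIRST(Q'): from Q'::=e Q' Q we get {e}; from Q'::=d we get {d}; from Q'::=S we get {λ, b, d, y}; from Q'::=λ we get {λ}. So FIRST(Q') = {λ, b, d, e, y}.
FIRST(Q): from Q::=a Q' Q' we get {a}; from Q::=d we get {d}; from Q::=P we get {λ, a, d}. So FIRST(Q) = {λ, a, d}.
FIRST(P): from P::=λ we get {λ}; from P::=Q we get {λ, a, d}. So FIRST(P) = {λ, a, d}.
FOLLOW(Q) includes $ since Q is the start symbol.
FOLLOW(Q): in P::=Q, the suffix after Q is empty, so FOLLOW(Q) ⊇ FOLLOW(P) = {$, a, b, d, e, y}; in Q'::=e Q' Q, the suffix after Q is empty, so FOLLOW(Q) ⊇ FOLLOW(Q') = {$, a, b, d, e, y}. Thus FOLLOW(Q) = {$, a, b, d, e, y}.
FOLLOW(P): in Q::=P, the suffix after P is empty, so FOLLOW(P) ⊇ FOLLOW(Q) = {$, a, b, d, e, y}. Thus FOLLOW(P) = {$, a, b, d, e, y}.
FOLLOW(Q'): in Q::=a Q' Q' (occurrence 1), Q' is followed by Q' with FIRST {λ, b, d, e, y}; in Q::=a Q' Q' (occurrence 1), the suffix after Q' is nullable, so FOLLOW(Q') ⊇ FOLLOW(Q) = {$, a, b, d, e, y}; in Q::=a Q' Q' (occurrence 2), the suffix after Q' is empty, so FOLLOW(Q') ⊇ FOLLOW(Q) = {$, a, b, d, e, y}; in Q'::=e Q' Q, Q' is followed by Q with FIRST {λ, a, d}; in Q'::=e Q' Q, the suffix after Q' is nullable (adds nothing new). Thus FOLLOW(Q') = {$, a, b, d, e, y}.
FOLLOW(S): in Q'::=S, the suffix after S is empty, so FOLLOW(S) ⊇ FOLLOW(Q') = {$, a, b, d, e, y}. Thus FOLLOW(S) = {$, a, b, d, e, y}.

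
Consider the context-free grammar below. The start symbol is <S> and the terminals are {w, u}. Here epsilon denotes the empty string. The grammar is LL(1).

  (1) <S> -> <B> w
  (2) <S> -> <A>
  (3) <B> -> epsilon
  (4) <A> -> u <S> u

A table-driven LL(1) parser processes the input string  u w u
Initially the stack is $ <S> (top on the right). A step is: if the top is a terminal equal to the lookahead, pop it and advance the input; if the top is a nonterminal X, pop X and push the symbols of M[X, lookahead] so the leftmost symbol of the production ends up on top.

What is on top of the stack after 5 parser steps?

step 1: stack=$ <S>  input=u w u $  — expand <S> -> <A>
step 2: stack=$ <A>  input=u w u $  — expand <A> -> u <S> u
step 3: stack=$ u <S> u  input=u w u $  — match u
step 4: stack=$ u <S>  input=w u $  — expand <S> -> <B> w
step 5: stack=$ u w <B>  input=w u $  — expand <B> -> epsilon
Stack after step 5: $ u w (top = w).

w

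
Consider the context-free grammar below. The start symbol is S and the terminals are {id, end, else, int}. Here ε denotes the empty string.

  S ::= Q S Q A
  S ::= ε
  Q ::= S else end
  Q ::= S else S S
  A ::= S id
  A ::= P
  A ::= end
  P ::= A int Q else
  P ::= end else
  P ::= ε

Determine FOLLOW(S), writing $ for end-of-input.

FIRST(S) = {ε, else}  (via Q S Q A)
FIRST(Q) = {else}  (via S else end, S else S S)
FIRST(A) = {ε, else, end, id, int}  (via S id, P)
FIRST(P) = {ε, else, end, id, int}  (via A int Q else)
FOLLOW(S) includes $ since S is the start symbol.
FOLLOW(S): in S::=Q S Q A, S is followed by Q A with FIRST {else}; in Q::=S else end, S is followed by else end with FIRST {else}; in Q::=S else S S (occurrence 1), S is followed by else S S with FIRST {else}; in Q::=S else S S (occurrence 2), S is followed by S with FIRST {ε, else}; in Q::=S else S S (occurrence 2), the suffix after S is nullable, so FOLLOW(S) ⊇ FOLLOW(Q) = {$, else, end, id, int}; in Q::=S else S S (occurrence 3), the suffix after S is empty, so FOLLOW(S) ⊇ FOLLOW(Q) = {$, else, end, id, int}; in A::=S id, S is followed by id with FIRST {id}. Thus FOLLOW(S) = {$, else, end, id, int}.
FOLLOW(Q): in S::=Q S Q A (occurrence 1), Q is followed by S Q A with FIRST {else}; in S::=Q S Q A (occurrence 2), Q is followed by A with FIRST {ε, else, end, id, int}; in S::=Q S Q A (occurrence 2), the suffix after Q is nullable, so FOLLOW(Q) ⊇ FOLLOW(S) = {$, else, end, id, int}; in P::=A int Q else, Q is followed by else with FIRST {else}. Thus FOLLOW(Q) = {$, else, end, id, int}.
FOLLOW(A): in S::=Q S Q A, the suffix after A is empty, so FOLLOW(A) ⊇ FOLLOW(S) = {$, else, end, id, int}; in P::=A int Q else, A is followed by int Q else with FIRST {int}. Thus FOLLOW(A) = {$, else, end, id, int}.
FOLLOW(P): in A::=P, the suffix after P is empty, so FOLLOW(P) ⊇ FOLLOW(A) = {$, else, end, id, int}. Thus FOLLOW(P) = {$, else, end, id, int}.

{$, else, end, id, int}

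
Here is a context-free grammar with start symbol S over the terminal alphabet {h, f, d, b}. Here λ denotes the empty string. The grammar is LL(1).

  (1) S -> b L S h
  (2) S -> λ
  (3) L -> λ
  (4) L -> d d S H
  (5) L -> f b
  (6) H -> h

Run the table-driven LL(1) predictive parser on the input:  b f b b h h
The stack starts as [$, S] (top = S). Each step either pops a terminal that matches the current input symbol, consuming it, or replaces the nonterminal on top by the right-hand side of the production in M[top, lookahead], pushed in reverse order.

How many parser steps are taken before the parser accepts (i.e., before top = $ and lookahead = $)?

      Stack        Input          Action
   1  $ S          b f b b h h $  expand S -> b L S h
   2  $ h S L b    b f b b h h $  match b
   3  $ h S L      f b b h h $    expand L -> f b
   4  $ h S b f    f b b h h $    match f
   5  $ h S b      b b h h $      match b
   6  $ h S        b h h $        expand S -> b L S h
   7  $ h h S L b  b h h $        match b
   8  $ h h S L    h h $          expand L -> λ
   9  $ h h S      h h $          expand S -> λ
  10  $ h h        h h $          match h
  11  $ h          h $            match h
Accept reached after 11 steps.

11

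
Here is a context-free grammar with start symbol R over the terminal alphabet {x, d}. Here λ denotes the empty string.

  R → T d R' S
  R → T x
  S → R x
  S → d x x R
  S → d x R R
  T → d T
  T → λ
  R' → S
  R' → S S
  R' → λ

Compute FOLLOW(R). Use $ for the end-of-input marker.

FIRST(T) = {λ, d}
FIRST(R) = {d, x}  (via T d R' S, T x)
FIRST(S) = {d, x}  (via R x)
FIRST(R') = {λ, d, x}  (via S, S S)
FOLLOW(R) includes $ since R is the start symbol.
FOLLOW(T): in R→T d R' S, T is followed by d R' S with FIRST {d}; in R→T x, T is followed by x with FIRST {x}; in T→d T, the suffix after T is empty (adds nothing new). Thus FOLLOW(T) = {d, x}.
FOLLOW(R'): in R→T d R' S, R' is followed by S with FIRST {d, x}. Thus FOLLOW(R') = {d, x}.
FOLLOW(R): in S→R x, R is followed by x with FIRST {x}; in S→d x x R, the suffix after R is empty, so FOLLOW(R) ⊇ FOLLOW(S) = {$, d, x}; in S→d x R R (occurrence 1), R is followed by R with FIRST {d, x}; in S→d x R R (occurrence 2), the suffix after R is empty, so FOLLOW(R) ⊇ FOLLOW(S) = {$, d, x}. Thus FOLLOW(R) = {$, d, x}.
FOLLOW(S): in R→T d R' S, the suffix after S is empty, so FOLLOW(S) ⊇ FOLLOW(R) = {$, d, x}; in R'→S, the suffix after S is empty, so FOLLOW(S) ⊇ FOLLOW(R') = {d, x}; in R'→S S (occurrence 1), S is followed by S with FIRST {d, x}; in R'→S S (occurrence 2), the suffix after S is empty, so FOLLOW(S) ⊇ FOLLOW(R') = {d, x}. Thus FOLLOW(S) = {$, d, x}.

{$, d, x}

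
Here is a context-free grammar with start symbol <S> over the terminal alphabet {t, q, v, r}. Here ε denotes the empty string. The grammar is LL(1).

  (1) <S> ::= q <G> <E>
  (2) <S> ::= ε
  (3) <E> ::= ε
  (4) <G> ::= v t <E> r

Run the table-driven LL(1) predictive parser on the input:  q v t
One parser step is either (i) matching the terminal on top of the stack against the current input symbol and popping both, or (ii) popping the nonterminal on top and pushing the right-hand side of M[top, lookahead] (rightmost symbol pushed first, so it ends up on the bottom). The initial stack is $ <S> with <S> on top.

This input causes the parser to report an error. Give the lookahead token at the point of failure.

$

step 1: stack=$ <S>  input=q v t $  — expand <S> ::= q <G> <E>
step 2: stack=$ <E> <G> q  input=q v t $  — match q
step 3: stack=$ <E> <G>  input=v t $  — expand <G> ::= v t <E> r
step 4: stack=$ <E> r <E> t v  input=v t $  — match v
step 5: stack=$ <E> r <E> t  input=t $  — match t
step 6: stack=$ <E> r <E>  input=$  — expand <E> ::= ε
step 7: stack=$ <E> r  input=$  — error: top is terminal r but lookahead is $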